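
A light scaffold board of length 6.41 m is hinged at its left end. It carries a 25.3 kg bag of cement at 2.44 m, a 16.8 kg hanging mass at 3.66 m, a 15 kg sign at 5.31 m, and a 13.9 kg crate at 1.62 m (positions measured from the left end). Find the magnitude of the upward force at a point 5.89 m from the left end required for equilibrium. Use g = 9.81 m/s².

F ≈ 375 N

Sum moments about the left end (the unknown pivot reaction has zero arm there).
Bag of cement: 25.3 × 9.81 = 248.2 N down at 2.44 m → arm 2.44 m, τ = 248.2 × 2.44 = 605.6 N·m clockwise.
Hanging mass: 16.8 × 9.81 = 164.8 N down at 3.66 m → arm 3.66 m, τ = 164.8 × 3.66 = 603.2 N·m clockwise.
Sign: 15 × 9.81 = 147.2 N down at 5.31 m → arm 5.31 m, τ = 147.2 × 5.31 = 781.6 N·m clockwise.
Crate: 13.9 × 9.81 = 136.4 N down at 1.62 m → arm 1.62 m, τ = 136.4 × 1.62 = 221 N·m clockwise.
Net moment of the loads = 2211 N·m clockwise.
The upward force F acts at a point 5.89 m from the left end, arm 5.89 m, giving F × 5.89 counterclockwise.
For rotational equilibrium, F × 5.89 = 2211, so F = 2211 / 5.89 = 375 N.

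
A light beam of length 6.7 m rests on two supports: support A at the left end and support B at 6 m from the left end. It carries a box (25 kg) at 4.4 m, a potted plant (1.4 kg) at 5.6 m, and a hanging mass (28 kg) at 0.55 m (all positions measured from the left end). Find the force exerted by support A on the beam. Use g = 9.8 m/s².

About support B:
Box: 25 × 9.8 = 245 N down at 4.4 m → arm 1.6 m, τ = 245 × 1.6 = 392 N·m counterclockwise.
Potted plant: 1.4 × 9.8 = 13.72 N down at 5.6 m → arm 0.4 m, τ = 13.72 × 0.4 = 5.488 N·m counterclockwise.
Hanging mass: 28 × 9.8 = 274.4 N down at 0.55 m → arm 5.45 m, τ = 274.4 × 5.45 = 1495 N·m counterclockwise.
Net load moment about support B = 1892 N·m counterclockwise.
Reaction R at support A is upward at 0 m, arm 6 m → moment R × 6 clockwise.
Balancing moments: R × 6 = 1892, giving R = 315 N.

R_A ≈ 315 N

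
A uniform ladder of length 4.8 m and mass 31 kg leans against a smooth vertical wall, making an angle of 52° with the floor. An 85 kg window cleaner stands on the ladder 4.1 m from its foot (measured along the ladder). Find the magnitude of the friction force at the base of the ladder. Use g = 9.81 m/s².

Taking torques about the foot of the ladder:
Ladder weight 31×9.81 = 304.1 N acts at 2.4 m along the ladder; its horizontal arm is 2.4·cos52° = 1.478 m → τ = 449.5 N·m clockwise.
Window cleaner: 85×9.81 = 833.9 N at 4.1 m → arm 2.524 m → τ = 2105 N·m clockwise.
Wall normal N acts horizontally at the top; its moment arm is the height L sinθ = 4.8·sin52° = 3.782 m, counterclockwise.
For rotational equilibrium, N × 3.782 = 2554, so N = 675 N.
ΣFx = 0: friction at the foot balances the wall's push, so f = N_wall = 675 N.

f ≈ 675 N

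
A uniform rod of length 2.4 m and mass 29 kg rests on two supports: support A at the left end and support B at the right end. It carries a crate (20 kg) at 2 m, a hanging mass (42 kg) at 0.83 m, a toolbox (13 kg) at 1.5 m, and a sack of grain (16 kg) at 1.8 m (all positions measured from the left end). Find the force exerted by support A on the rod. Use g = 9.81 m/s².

R_A ≈ 532 N

About support B:
Beam weight: 29 × 9.81 = 284.5 N down at 1.2 m → arm 1.2 m, τ = 284.5 × 1.2 = 341.4 N·m counterclockwise.
Crate: 20 × 9.81 = 196.2 N down at 2 m → arm 0.4 m, τ = 196.2 × 0.4 = 78.48 N·m counterclockwise.
Hanging mass: 42 × 9.81 = 412 N down at 0.83 m → arm 1.57 m, τ = 412 × 1.57 = 646.8 N·m counterclockwise.
Toolbox: 13 × 9.81 = 127.5 N down at 1.5 m → arm 0.9 m, τ = 127.5 × 0.9 = 114.8 N·m counterclockwise.
Sack of grain: 16 × 9.81 = 157 N down at 1.8 m → arm 0.6 m, τ = 157 × 0.6 = 94.2 N·m counterclockwise.
Net load moment about support B = 1276 N·m counterclockwise.
Reaction R at support A is upward at 0 m, arm 2.4 m → moment R × 2.4 clockwise.
For rotational equilibrium, R × 2.4 = 1276, so R = 532 N.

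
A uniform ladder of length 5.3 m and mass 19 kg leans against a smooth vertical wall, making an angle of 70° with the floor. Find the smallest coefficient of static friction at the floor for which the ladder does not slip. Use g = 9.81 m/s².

μ_min ≈ 0.182

Taking torques about the foot of the ladder:
Ladder weight 19×9.81 = 186.4 N acts at 2.65 m along the ladder; its horizontal arm is 2.65·cos70° = 0.9064 m → τ = 169 N·m clockwise.
Wall normal N acts horizontally at the top; its moment arm is the height L sinθ = 5.3·sin70° = 4.98 m, counterclockwise.
For rotational equilibrium, N × 4.98 = 169, so N = 33.94 N.
ΣFx = 0 ⇒ f = N_wall = 33.94 N. ΣFy = 0 ⇒ N_floor = 186.4 N.
μ_min = f / N_floor = 33.94 / 186.4 = 0.182.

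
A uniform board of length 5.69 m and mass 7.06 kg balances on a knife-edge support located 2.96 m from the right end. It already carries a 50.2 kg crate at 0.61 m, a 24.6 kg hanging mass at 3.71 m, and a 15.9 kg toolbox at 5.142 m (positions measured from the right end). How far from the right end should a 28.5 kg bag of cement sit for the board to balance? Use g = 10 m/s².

x ≈ 5.26 m from the right end

Take moments about the knife-edge support (at 2.96 m from the right end).
Beam weight: 7.06 × 10 = 70.6 N down at 2.845 m → arm 0.115 m, τ = 70.6 × 0.115 = 8.119 N·m clockwise.
Crate: 50.2 × 10 = 502 N down at 0.61 m → arm 2.35 m, τ = 502 × 2.35 = 1180 N·m clockwise.
Hanging mass: 24.6 × 10 = 246 N down at 3.71 m → arm 0.75 m, τ = 246 × 0.75 = 184.5 N·m counterclockwise.
Toolbox: 15.9 × 10 = 159 N down at 5.142 m → arm 2.182 m, τ = 159 × 2.182 = 346.9 N·m counterclockwise.
Net moment of existing loads = 656.7 N·m clockwise.
The bag of cement weighs 28.5 × 10 = 285 N and must supply an equal counterclockwise moment, so its lever arm about the knife-edge support is 656.7 / 285 = 2.3 m.
That puts it at 2.96 + 2.3 = 5.26 m from the right end.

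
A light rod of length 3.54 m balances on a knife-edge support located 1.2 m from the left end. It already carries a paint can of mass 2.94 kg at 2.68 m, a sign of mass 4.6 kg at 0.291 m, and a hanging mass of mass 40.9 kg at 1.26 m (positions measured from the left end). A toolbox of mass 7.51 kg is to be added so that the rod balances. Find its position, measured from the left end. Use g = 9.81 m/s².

Taking torques about the knife-edge support (at 1.2 m from the left end):
Paint can: 2.94 × 9.81 = 28.84 N down at 2.68 m → arm 1.48 m, τ = 28.84 × 1.48 = 42.68 N·m clockwise.
Sign: 4.6 × 9.81 = 45.13 N down at 0.291 m → arm 0.909 m, τ = 45.13 × 0.909 = 41.02 N·m counterclockwise.
Hanging mass: 40.9 × 9.81 = 401.2 N down at 1.26 m → arm 0.06 m, τ = 401.2 × 0.06 = 24.07 N·m clockwise.
Net moment of existing loads = 25.73 N·m clockwise.
The toolbox weighs 7.51 × 9.81 = 73.67 N and must supply an equal counterclockwise moment, so its lever arm about the knife-edge support is 25.73 / 73.67 = 0.349 m.
That puts it at 1.2 − 0.349 = 0.851 m from the left end.

x ≈ 0.851 m from the left end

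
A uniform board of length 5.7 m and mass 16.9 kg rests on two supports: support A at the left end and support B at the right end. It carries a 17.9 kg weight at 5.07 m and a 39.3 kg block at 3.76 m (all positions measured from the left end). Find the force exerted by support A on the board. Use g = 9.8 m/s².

R_A ≈ 233 N

About support B:
Beam weight: 16.9 × 9.8 = 165.6 N down at 2.85 m → arm 2.85 m, τ = 165.6 × 2.85 = 472 N·m counterclockwise.
Weight: 17.9 × 9.8 = 175.4 N down at 5.07 m → arm 0.63 m, τ = 175.4 × 0.63 = 110.5 N·m counterclockwise.
Block: 39.3 × 9.8 = 385.1 N down at 3.76 m → arm 1.94 m, τ = 385.1 × 1.94 = 747.1 N·m counterclockwise.
Net load moment about support B = 1330 N·m counterclockwise.
Reaction R at support A is upward at 0 m, arm 5.7 m → moment R × 5.7 clockwise.
Balancing moments: R × 5.7 = 1330, giving R = 233 N.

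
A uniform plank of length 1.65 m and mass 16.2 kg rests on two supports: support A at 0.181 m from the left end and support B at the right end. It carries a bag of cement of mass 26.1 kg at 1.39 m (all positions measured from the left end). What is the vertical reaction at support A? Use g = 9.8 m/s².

Sum moments about support B (its reaction then has zero moment arm).
Beam weight: 16.2 × 9.8 = 158.8 N down at 0.825 m → arm 0.825 m, τ = 158.8 × 0.825 = 131 N·m counterclockwise.
Bag of cement: 26.1 × 9.8 = 255.8 N down at 1.39 m → arm 0.26 m, τ = 255.8 × 0.26 = 66.51 N·m counterclockwise.
Net load moment about support B = 197.5 N·m counterclockwise.
Reaction R at support A is upward at 0.181 m, arm 1.469 m → moment R × 1.469 clockwise.
Balancing moments: R × 1.469 = 197.5, giving R = 134 N.

R_A ≈ 134 N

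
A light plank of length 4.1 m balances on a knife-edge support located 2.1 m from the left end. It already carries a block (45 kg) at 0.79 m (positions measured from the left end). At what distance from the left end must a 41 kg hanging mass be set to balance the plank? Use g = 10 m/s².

x ≈ 3.54 m from the left end

Taking torques about the knife-edge support (at 2.1 m from the left end):
Block: 45 × 10 = 450 N down at 0.79 m → arm 1.31 m, τ = 450 × 1.31 = 589.5 N·m counterclockwise.
Net moment of existing loads = 589.5 N·m counterclockwise.
The hanging mass weighs 41 × 10 = 410 N and must supply an equal clockwise moment, so its lever arm about the knife-edge support is 589.5 / 410 = 1.44 m.
That puts it at 2.1 + 1.44 = 3.54 m from the left end.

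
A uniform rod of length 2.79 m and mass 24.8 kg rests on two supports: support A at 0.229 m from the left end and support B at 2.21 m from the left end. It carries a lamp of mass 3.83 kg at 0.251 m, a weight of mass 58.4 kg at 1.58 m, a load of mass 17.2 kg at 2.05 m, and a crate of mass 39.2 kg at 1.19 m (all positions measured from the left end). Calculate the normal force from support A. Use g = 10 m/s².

Choose support B as the axis so its reaction then has zero moment arm.
Beam weight: 24.8 × 10 = 248 N down at 1.395 m → arm 0.815 m, τ = 248 × 0.815 = 202.1 N·m counterclockwise.
Lamp: 3.83 × 10 = 38.3 N down at 0.251 m → arm 1.959 m, τ = 38.3 × 1.959 = 75.03 N·m counterclockwise.
Weight: 58.4 × 10 = 584 N down at 1.58 m → arm 0.63 m, τ = 584 × 0.63 = 367.9 N·m counterclockwise.
Load: 17.2 × 10 = 172 N down at 2.05 m → arm 0.16 m, τ = 172 × 0.16 = 27.52 N·m counterclockwise.
Crate: 39.2 × 10 = 392 N down at 1.19 m → arm 1.02 m, τ = 392 × 1.02 = 399.8 N·m counterclockwise.
Net load moment about support B = 1072 N·m counterclockwise.
Reaction R at support A is upward at 0.229 m, arm 1.981 m → moment R × 1.981 clockwise.
For rotational equilibrium, R × 1.981 = 1072, so R = 541 N.

R_A ≈ 541 N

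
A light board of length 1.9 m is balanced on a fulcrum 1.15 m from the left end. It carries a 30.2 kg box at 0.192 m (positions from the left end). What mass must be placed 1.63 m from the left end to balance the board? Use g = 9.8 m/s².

Choose the fulcrum (at 1.15 m from the left end) as the axis so the support reaction has zero arm there.
Box: 30.2 × 9.8 = 296 N down at 0.192 m → arm 0.958 m, τ = 296 × 0.958 = 283.6 N·m counterclockwise.
Net moment of known loads = 283.6 N·m counterclockwise.
An unknown mass m at 1.63 m has arm 0.48 m; its moment is m·g·0.48 clockwise.
Στ = 0 ⇒ m × 9.8 × 0.48 = 283.6 ⇒ m = 283.6 / (9.8 × 0.48) = 60.3 kg.

m ≈ 60.3 kg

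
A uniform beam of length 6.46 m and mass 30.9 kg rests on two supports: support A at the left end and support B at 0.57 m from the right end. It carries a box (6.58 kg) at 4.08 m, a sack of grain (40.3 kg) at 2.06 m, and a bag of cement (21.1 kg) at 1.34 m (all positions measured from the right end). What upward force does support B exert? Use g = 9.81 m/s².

Taking torques about support A:
Beam weight: 30.9 × 9.81 = 303.1 N down at 3.23 m → arm 3.23 m, τ = 303.1 × 3.23 = 979 N·m clockwise.
Box: 6.58 × 9.81 = 64.55 N down at 4.08 m → arm 2.38 m, τ = 64.55 × 2.38 = 153.6 N·m clockwise.
Sack of grain: 40.3 × 9.81 = 395.3 N down at 2.06 m → arm 4.4 m, τ = 395.3 × 4.4 = 1739 N·m clockwise.
Bag of cement: 21.1 × 9.81 = 207 N down at 1.34 m → arm 5.12 m, τ = 207 × 5.12 = 1060 N·m clockwise.
Net load moment about support A = 3932 N·m clockwise.
Reaction R at support B is upward at 0.57 m, arm 5.89 m → moment R × 5.89 counterclockwise.
For rotational equilibrium, R × 5.89 = 3932, so R = 668 N.

R_B ≈ 668 N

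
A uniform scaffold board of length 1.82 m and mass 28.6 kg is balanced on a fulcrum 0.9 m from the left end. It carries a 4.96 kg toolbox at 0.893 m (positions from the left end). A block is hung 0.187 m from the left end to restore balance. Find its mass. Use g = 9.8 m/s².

About the fulcrum (at 0.9 m from the left end):
Beam weight: 28.6 × 9.8 = 280.3 N down at 0.91 m → arm 0.01 m, τ = 280.3 × 0.01 = 2.803 N·m clockwise.
Toolbox: 4.96 × 9.8 = 48.61 N down at 0.893 m → arm 0.007 m, τ = 48.61 × 0.007 = 0.3403 N·m counterclockwise.
Net moment of known loads = 2.463 N·m clockwise.
An unknown mass m at 0.187 m has arm 0.713 m; its moment is m·g·0.713 counterclockwise.
Balancing moments: m × 9.8 × 0.713 = 2.463, giving m = 2.463 / (9.8 × 0.713) = 0.352 kg.

m ≈ 0.352 kg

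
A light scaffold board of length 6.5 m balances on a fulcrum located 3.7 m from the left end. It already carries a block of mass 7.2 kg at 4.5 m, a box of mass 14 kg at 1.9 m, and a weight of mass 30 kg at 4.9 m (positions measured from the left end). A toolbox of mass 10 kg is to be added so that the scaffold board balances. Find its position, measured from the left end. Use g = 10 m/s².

Sum moments about the fulcrum (at 3.7 m from the left end) (the support reaction has zero arm there).
Block: 7.2 × 10 = 72 N down at 4.5 m → arm 0.8 m, τ = 72 × 0.8 = 57.6 N·m clockwise.
Box: 14 × 10 = 140 N down at 1.9 m → arm 1.8 m, τ = 140 × 1.8 = 252 N·m counterclockwise.
Weight: 30 × 10 = 300 N down at 4.9 m → arm 1.2 m, τ = 300 × 1.2 = 360 N·m clockwise.
Net moment of existing loads = 165.6 N·m clockwise.
The toolbox weighs 10 × 10 = 100 N and must supply an equal counterclockwise moment, so its lever arm about the fulcrum is 165.6 / 100 = 1.66 m.
That puts it at 3.7 − 1.66 = 2.04 m from the left end.

x ≈ 2.04 m from the left end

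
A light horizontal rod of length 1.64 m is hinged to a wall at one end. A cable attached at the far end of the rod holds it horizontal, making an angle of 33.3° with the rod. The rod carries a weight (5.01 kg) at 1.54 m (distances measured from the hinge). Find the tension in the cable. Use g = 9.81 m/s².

T ≈ 84.1 N

Taking torques about the hinge:
Weight: 5.01 × 9.81 = 49.15 N down at 1.54 m → arm 1.54 m, τ = 49.15 × 1.54 = 75.69 N·m clockwise.
Total clockwise load moment = 75.69 N·m.
The cable tension T acts at 1.64 m; only its component perpendicular to the rod, T sinθ, produces torque. sin 33.3° = 0.549.
Στ = 0 ⇒ T × 1.64 × 0.549 = 75.69 ⇒ T = 75.69 / 0.9004 = 84.1 N.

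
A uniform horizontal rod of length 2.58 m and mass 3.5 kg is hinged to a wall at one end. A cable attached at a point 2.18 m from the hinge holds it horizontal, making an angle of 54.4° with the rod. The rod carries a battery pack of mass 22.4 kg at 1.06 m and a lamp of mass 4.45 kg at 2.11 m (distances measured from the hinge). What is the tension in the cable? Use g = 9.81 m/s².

Take moments about the hinge.
Beam weight: 3.5 × 9.81 = 34.34 N down at 1.29 m → arm 1.29 m, τ = 34.34 × 1.29 = 44.3 N·m clockwise.
Battery pack: 22.4 × 9.81 = 219.7 N down at 1.06 m → arm 1.06 m, τ = 219.7 × 1.06 = 232.9 N·m clockwise.
Lamp: 4.45 × 9.81 = 43.65 N down at 2.11 m → arm 2.11 m, τ = 43.65 × 2.11 = 92.1 N·m clockwise.
Total clockwise load moment = 369.3 N·m.
The cable tension T acts at 2.18 m; only its component perpendicular to the rod, T sinθ, produces torque. sin 54.4° = 0.8131.
Στ = 0 ⇒ T × 2.18 × 0.8131 = 369.3 ⇒ T = 369.3 / 1.773 = 208 N.

T ≈ 208 N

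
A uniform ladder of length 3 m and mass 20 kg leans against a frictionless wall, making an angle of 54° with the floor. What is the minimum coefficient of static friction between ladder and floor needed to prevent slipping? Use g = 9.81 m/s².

Choose the foot of the ladder as the axis so the floor normal and friction both act there and drop out.
Ladder weight 20×9.81 = 196.2 N acts at 1.5 m along the ladder; its horizontal arm is 1.5·cos54° = 0.8817 m → τ = 173 N·m clockwise.
Wall normal N acts horizontally at the top; its moment arm is the height L sinθ = 3·sin54° = 2.427 m, counterclockwise.
Balancing moments: N × 2.427 = 173, giving N = 71.28 N.
ΣFx = 0 ⇒ f = N_wall = 71.28 N. ΣFy = 0 ⇒ N_floor = 196.2 N.
μ_min = f / N_floor = 71.28 / 196.2 = 0.363.

μ_min ≈ 0.363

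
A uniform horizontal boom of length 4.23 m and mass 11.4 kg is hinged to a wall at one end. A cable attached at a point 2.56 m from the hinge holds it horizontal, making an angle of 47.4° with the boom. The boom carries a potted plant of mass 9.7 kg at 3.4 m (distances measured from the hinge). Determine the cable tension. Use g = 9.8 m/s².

T ≈ 297 N

About the hinge:
Beam weight: 11.4 × 9.8 = 111.7 N down at 2.115 m → arm 2.115 m, τ = 111.7 × 2.115 = 236.2 N·m clockwise.
Potted plant: 9.7 × 9.8 = 95.06 N down at 3.4 m → arm 3.4 m, τ = 95.06 × 3.4 = 323.2 N·m clockwise.
Total clockwise load moment = 559.4 N·m.
The cable tension T acts at 2.56 m; only its component perpendicular to the boom, T sinθ, produces torque. sin 47.4° = 0.7361.
For rotational equilibrium, T × 2.56 × 0.7361 = 559.4, so T = 559.4 / 1.884 = 297 N.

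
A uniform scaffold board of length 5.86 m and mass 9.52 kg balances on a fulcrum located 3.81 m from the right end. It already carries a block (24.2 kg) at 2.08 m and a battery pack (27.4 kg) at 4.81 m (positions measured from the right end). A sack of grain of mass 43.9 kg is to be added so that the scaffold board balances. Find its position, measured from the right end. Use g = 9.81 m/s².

x ≈ 4.33 m from the right end

About the fulcrum (at 3.81 m from the right end):
Beam weight: 9.52 × 9.81 = 93.39 N down at 2.93 m → arm 0.88 m, τ = 93.39 × 0.88 = 82.18 N·m clockwise.
Block: 24.2 × 9.81 = 237.4 N down at 2.08 m → arm 1.73 m, τ = 237.4 × 1.73 = 410.7 N·m clockwise.
Battery pack: 27.4 × 9.81 = 268.8 N down at 4.81 m → arm 1 m, τ = 268.8 × 1 = 268.8 N·m counterclockwise.
Net moment of existing loads = 224.1 N·m clockwise.
The sack of grain weighs 43.9 × 9.81 = 430.7 N and must supply an equal counterclockwise moment, so its lever arm about the fulcrum is 224.1 / 430.7 = 0.52 m.
That puts it at 3.81 + 0.52 = 4.33 m from the right end.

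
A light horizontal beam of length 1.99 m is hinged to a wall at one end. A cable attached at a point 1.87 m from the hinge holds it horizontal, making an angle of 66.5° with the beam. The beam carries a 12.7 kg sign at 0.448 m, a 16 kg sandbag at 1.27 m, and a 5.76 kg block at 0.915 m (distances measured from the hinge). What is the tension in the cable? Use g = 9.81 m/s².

T ≈ 179 N

Sum moments about the hinge (the unknown hinge reaction has zero arm there).
Sign: 12.7 × 9.81 = 124.6 N down at 0.448 m → arm 0.448 m, τ = 124.6 × 0.448 = 55.82 N·m clockwise.
Sandbag: 16 × 9.81 = 157 N down at 1.27 m → arm 1.27 m, τ = 157 × 1.27 = 199.4 N·m clockwise.
Block: 5.76 × 9.81 = 56.51 N down at 0.915 m → arm 0.915 m, τ = 56.51 × 0.915 = 51.71 N·m clockwise.
Total clockwise load moment = 306.9 N·m.
The cable tension T acts at 1.87 m; only its component perpendicular to the beam, T sinθ, produces torque. sin 66.5° = 0.9171.
Setting net torque to zero: T × 1.87 × 0.9171 = 306.9 → T = 306.9 / 1.715 = 179 N.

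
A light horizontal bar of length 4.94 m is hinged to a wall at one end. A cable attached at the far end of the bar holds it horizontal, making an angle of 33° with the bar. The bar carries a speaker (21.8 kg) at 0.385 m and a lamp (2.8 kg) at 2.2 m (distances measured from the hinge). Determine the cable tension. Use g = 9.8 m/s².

T ≈ 53 N

Sum moments about the hinge (the unknown hinge reaction has zero arm there).
Speaker: 21.8 × 9.8 = 213.6 N down at 0.385 m → arm 0.385 m, τ = 213.6 × 0.385 = 82.24 N·m clockwise.
Lamp: 2.8 × 9.8 = 27.44 N down at 2.2 m → arm 2.2 m, τ = 27.44 × 2.2 = 60.37 N·m clockwise.
Total clockwise load moment = 142.6 N·m.
The cable tension T acts at 4.94 m; only its component perpendicular to the bar, T sinθ, produces torque. sin 33° = 0.5446.
Στ = 0 ⇒ T × 4.94 × 0.5446 = 142.6 ⇒ T = 142.6 / 2.69 = 53 N.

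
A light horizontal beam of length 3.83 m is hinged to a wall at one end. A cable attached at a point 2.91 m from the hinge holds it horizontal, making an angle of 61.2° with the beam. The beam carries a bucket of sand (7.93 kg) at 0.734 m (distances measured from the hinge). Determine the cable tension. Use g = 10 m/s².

Choose the hinge as the axis so the unknown hinge reaction has zero arm there.
Bucket of sand: 7.93 × 10 = 79.3 N down at 0.734 m → arm 0.734 m, τ = 79.3 × 0.734 = 58.21 N·m clockwise.
Total clockwise load moment = 58.21 N·m.
The cable tension T acts at 2.91 m; only its component perpendicular to the beam, T sinθ, produces torque. sin 61.2° = 0.8763.
Balancing moments: T × 2.91 × 0.8763 = 58.21, giving T = 58.21 / 2.55 = 22.8 N.

T ≈ 22.8 N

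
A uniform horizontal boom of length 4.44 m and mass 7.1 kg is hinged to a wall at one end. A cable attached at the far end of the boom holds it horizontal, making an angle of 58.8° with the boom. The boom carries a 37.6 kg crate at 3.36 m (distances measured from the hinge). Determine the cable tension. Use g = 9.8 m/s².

T ≈ 367 N

Choose the hinge as the axis so the unknown hinge reaction has zero arm there.
Beam weight: 7.1 × 9.8 = 69.58 N down at 2.22 m → arm 2.22 m, τ = 69.58 × 2.22 = 154.5 N·m clockwise.
Crate: 37.6 × 9.8 = 368.5 N down at 3.36 m → arm 3.36 m, τ = 368.5 × 3.36 = 1238 N·m clockwise.
Total clockwise load moment = 1392 N·m.
The cable tension T acts at 4.44 m; only its component perpendicular to the boom, T sinθ, produces torque. sin 58.8° = 0.8554.
For rotational equilibrium, T × 4.44 × 0.8554 = 1392, so T = 1392 / 3.798 = 367 N.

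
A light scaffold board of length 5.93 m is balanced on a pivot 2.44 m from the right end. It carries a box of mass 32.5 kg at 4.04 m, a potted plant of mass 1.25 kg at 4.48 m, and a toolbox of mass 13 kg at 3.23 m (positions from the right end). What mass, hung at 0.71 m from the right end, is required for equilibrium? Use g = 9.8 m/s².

m ≈ 37.5 kg

About the pivot (at 2.44 m from the right end):
Box: 32.5 × 9.8 = 318.5 N down at 4.04 m → arm 1.6 m, τ = 318.5 × 1.6 = 509.6 N·m counterclockwise.
Potted plant: 1.25 × 9.8 = 12.25 N down at 4.48 m → arm 2.04 m, τ = 12.25 × 2.04 = 24.99 N·m counterclockwise.
Toolbox: 13 × 9.8 = 127.4 N down at 3.23 m → arm 0.79 m, τ = 127.4 × 0.79 = 100.6 N·m counterclockwise.
Net moment of known loads = 635.2 N·m counterclockwise.
An unknown mass m at 0.71 m has arm 1.73 m; its moment is m·g·1.73 clockwise.
Balancing moments: m × 9.8 × 1.73 = 635.2, giving m = 635.2 / (9.8 × 1.73) = 37.5 kg.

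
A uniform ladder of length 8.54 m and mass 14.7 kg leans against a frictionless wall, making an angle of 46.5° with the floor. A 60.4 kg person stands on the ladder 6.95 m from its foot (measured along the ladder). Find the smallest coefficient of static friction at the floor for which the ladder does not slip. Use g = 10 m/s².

Take moments about the foot of the ladder.
Ladder weight 14.7×10 = 147 N acts at 4.27 m along the ladder; its horizontal arm is 4.27·cos46.5° = 2.939 m → τ = 432 N·m clockwise.
Person: 60.4×10 = 604 N at 6.95 m → arm 4.784 m → τ = 2890 N·m clockwise.
Wall normal N acts horizontally at the top; its moment arm is the height L sinθ = 8.54·sin46.5° = 6.195 m, counterclockwise.
Στ = 0 ⇒ N × 6.195 = 3322 ⇒ N = 536.2 N.
ΣFx = 0 ⇒ f = N_wall = 536.2 N. ΣFy = 0 ⇒ N_floor = 751 N.
μ_min = f / N_floor = 536.2 / 751 = 0.714.

μ_min ≈ 0.714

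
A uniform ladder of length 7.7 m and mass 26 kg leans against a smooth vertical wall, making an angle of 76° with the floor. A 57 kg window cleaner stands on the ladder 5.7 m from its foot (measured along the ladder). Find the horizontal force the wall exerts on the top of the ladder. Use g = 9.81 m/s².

N_wall ≈ 135 N

About the foot of the ladder:
Ladder weight 26×9.81 = 255.1 N acts at 3.85 m along the ladder; its horizontal arm is 3.85·cos76° = 0.9314 m → τ = 237.6 N·m clockwise.
Window cleaner: 57×9.81 = 559.2 N at 5.7 m → arm 1.379 m → τ = 771.1 N·m clockwise.
Wall normal N acts horizontally at the top; its moment arm is the height L sinθ = 7.7·sin76° = 7.471 m, counterclockwise.
Balancing moments: N × 7.471 = 1009, giving N = 135 N.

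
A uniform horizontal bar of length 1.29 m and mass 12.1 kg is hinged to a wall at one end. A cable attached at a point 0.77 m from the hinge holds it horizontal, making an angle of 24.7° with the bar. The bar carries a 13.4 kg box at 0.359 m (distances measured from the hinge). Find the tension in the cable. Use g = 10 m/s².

T ≈ 392 N

About the hinge:
Beam weight: 12.1 × 10 = 121 N down at 0.645 m → arm 0.645 m, τ = 121 × 0.645 = 78.05 N·m clockwise.
Box: 13.4 × 10 = 134 N down at 0.359 m → arm 0.359 m, τ = 134 × 0.359 = 48.11 N·m clockwise.
Total clockwise load moment = 126.2 N·m.
The cable tension T acts at 0.77 m; only its component perpendicular to the bar, T sinθ, produces torque. sin 24.7° = 0.4179.
Balancing moments: T × 0.77 × 0.4179 = 126.2, giving T = 126.2 / 0.3218 = 392 N.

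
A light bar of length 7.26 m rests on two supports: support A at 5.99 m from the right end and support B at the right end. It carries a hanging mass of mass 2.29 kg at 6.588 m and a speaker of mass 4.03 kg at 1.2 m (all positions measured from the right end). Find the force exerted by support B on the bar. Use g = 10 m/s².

R_B ≈ 29.9 N

Sum moments about support A (its reaction then has zero moment arm).
Hanging mass: 2.29 × 10 = 22.9 N down at 6.588 m → arm 0.598 m, τ = 22.9 × 0.598 = 13.69 N·m counterclockwise.
Speaker: 4.03 × 10 = 40.3 N down at 1.2 m → arm 4.79 m, τ = 40.3 × 4.79 = 193 N·m clockwise.
Net load moment about support A = 179.3 N·m clockwise.
Reaction R at support B is upward at 0 m, arm 5.99 m → moment R × 5.99 counterclockwise.
Στ = 0 ⇒ R × 5.99 = 179.3 ⇒ R = 29.9 N.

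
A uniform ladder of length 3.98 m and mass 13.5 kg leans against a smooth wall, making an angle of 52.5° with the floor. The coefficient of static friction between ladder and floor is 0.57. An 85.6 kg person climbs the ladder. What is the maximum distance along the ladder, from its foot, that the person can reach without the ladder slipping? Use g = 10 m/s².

Taking torques about the foot of the ladder:
Ladder weight 13.5×10 = 135 N acts at 1.99 m along the ladder; its horizontal arm is 1.99·cos52.5° = 1.211 m → τ = 163.5 N·m clockwise.
Person weight 85.6×10 = 856 N at distance d → arm d·cos52.5° → τ = 856·d·0.6088 clockwise.
Wall normal N at the top has arm L sinθ = 3.158 m counterclockwise, so Στ = 0 gives N·3.158 = 163.5 + 521.1·d.
ΣFy = 0 ⇒ N_floor = 991 N, so the maximum friction is μ_s·N_floor = 0.57×991 = 564.9 N. ΣFx = 0 ⇒ N_wall = f, so at the slipping point N = 564.9 N.
Substituting: 564.9×3.158 = 163.5 + 521.1·d ⇒ d = (1784 − 163.5) / 521.1 = 3.11 m.

d ≈ 3.11 m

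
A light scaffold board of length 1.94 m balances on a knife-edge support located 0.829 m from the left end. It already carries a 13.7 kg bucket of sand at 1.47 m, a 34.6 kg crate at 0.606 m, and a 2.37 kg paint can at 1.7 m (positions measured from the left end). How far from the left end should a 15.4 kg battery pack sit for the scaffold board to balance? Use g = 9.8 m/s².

x ≈ 0.626 m from the left end

Take moments about the knife-edge support (at 0.829 m from the left end).
Bucket of sand: 13.7 × 9.8 = 134.3 N down at 1.47 m → arm 0.641 m, τ = 134.3 × 0.641 = 86.09 N·m clockwise.
Crate: 34.6 × 9.8 = 339.1 N down at 0.606 m → arm 0.223 m, τ = 339.1 × 0.223 = 75.62 N·m counterclockwise.
Paint can: 2.37 × 9.8 = 23.23 N down at 1.7 m → arm 0.871 m, τ = 23.23 × 0.871 = 20.23 N·m clockwise.
Net moment of existing loads = 30.7 N·m clockwise.
The battery pack weighs 15.4 × 9.8 = 150.9 N and must supply an equal counterclockwise moment, so its lever arm about the knife-edge support is 30.7 / 150.9 = 0.203 m.
That puts it at 0.829 − 0.203 = 0.626 m from the left end.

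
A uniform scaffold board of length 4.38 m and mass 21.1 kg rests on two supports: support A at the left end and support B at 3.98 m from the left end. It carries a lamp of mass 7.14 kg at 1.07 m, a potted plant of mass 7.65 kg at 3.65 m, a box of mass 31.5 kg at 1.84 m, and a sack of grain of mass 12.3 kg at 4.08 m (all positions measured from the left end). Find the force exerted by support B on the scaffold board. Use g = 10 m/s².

R_B ≈ 477 N

Taking torques about support A:
Beam weight: 21.1 × 10 = 211 N down at 2.19 m → arm 2.19 m, τ = 211 × 2.19 = 462.1 N·m clockwise.
Lamp: 7.14 × 10 = 71.4 N down at 1.07 m → arm 1.07 m, τ = 71.4 × 1.07 = 76.4 N·m clockwise.
Potted plant: 7.65 × 10 = 76.5 N down at 3.65 m → arm 3.65 m, τ = 76.5 × 3.65 = 279.2 N·m clockwise.
Box: 31.5 × 10 = 315 N down at 1.84 m → arm 1.84 m, τ = 315 × 1.84 = 579.6 N·m clockwise.
Sack of grain: 12.3 × 10 = 123 N down at 4.08 m → arm 4.08 m, τ = 123 × 4.08 = 501.8 N·m clockwise.
Net load moment about support A = 1899 N·m clockwise.
Reaction R at support B is upward at 3.98 m, arm 3.98 m → moment R × 3.98 counterclockwise.
For rotational equilibrium, R × 3.98 = 1899, so R = 477 N.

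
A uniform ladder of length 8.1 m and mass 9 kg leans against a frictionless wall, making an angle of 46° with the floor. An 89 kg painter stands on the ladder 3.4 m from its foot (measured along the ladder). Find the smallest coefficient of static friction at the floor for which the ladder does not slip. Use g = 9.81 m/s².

Taking torques about the foot of the ladder:
Ladder weight 9×9.81 = 88.29 N acts at 4.05 m along the ladder; its horizontal arm is 4.05·cos46° = 2.813 m → τ = 248.4 N·m clockwise.
Painter: 89×9.81 = 873.1 N at 3.4 m → arm 2.362 m → τ = 2062 N·m clockwise.
Wall normal N acts horizontally at the top; its moment arm is the height L sinθ = 8.1·sin46° = 5.827 m, counterclockwise.
For rotational equilibrium, N × 5.827 = 2310, so N = 396.4 N.
ΣFx = 0 ⇒ f = N_wall = 396.4 N. ΣFy = 0 ⇒ N_floor = 961.4 N.
μ_min = f / N_floor = 396.4 / 961.4 = 0.412.

μ_min ≈ 0.412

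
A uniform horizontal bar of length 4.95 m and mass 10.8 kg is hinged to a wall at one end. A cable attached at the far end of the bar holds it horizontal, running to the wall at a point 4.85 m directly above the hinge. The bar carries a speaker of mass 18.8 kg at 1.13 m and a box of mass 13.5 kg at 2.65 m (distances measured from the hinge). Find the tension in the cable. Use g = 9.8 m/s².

Take moments about the hinge.
Beam weight: 10.8 × 9.8 = 105.8 N down at 2.475 m → arm 2.475 m, τ = 105.8 × 2.475 = 261.9 N·m clockwise.
Speaker: 18.8 × 9.8 = 184.2 N down at 1.13 m → arm 1.13 m, τ = 184.2 × 1.13 = 208.1 N·m clockwise.
Box: 13.5 × 9.8 = 132.3 N down at 2.65 m → arm 2.65 m, τ = 132.3 × 2.65 = 350.6 N·m clockwise.
Total clockwise load moment = 820.6 N·m.
The cable tension T acts at 4.95 m; only its component perpendicular to the bar, T sinθ, produces torque. sinθ = h/√(h²+d²) = 4.85/√(4.85²+4.95²) = 0.6999.
Balancing moments: T × 4.95 × 0.6999 = 820.6, giving T = 820.6 / 3.465 = 237 N.

T ≈ 237 N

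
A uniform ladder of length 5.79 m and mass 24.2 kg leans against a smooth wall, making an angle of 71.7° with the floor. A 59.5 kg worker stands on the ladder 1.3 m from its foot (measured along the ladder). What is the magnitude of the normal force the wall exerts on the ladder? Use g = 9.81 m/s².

N_wall ≈ 82.6 N

Take moments about the foot of the ladder.
Ladder weight 24.2×9.81 = 237.4 N acts at 2.895 m along the ladder; its horizontal arm is 2.895·cos71.7° = 0.909 m → τ = 215.8 N·m clockwise.
Worker: 59.5×9.81 = 583.7 N at 1.3 m → arm 0.4082 m → τ = 238.3 N·m clockwise.
Wall normal N acts horizontally at the top; its moment arm is the height L sinθ = 5.79·sin71.7° = 5.497 m, counterclockwise.
Balancing moments: N × 5.497 = 454.1, giving N = 82.6 N.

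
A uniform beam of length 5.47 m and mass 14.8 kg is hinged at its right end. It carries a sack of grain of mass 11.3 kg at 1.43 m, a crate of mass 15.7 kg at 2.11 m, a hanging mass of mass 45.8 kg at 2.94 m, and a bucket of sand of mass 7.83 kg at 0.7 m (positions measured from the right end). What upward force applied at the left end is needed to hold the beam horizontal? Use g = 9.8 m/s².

Take moments about the right end.
Beam weight: 14.8 × 9.8 = 145 N down at 2.735 m → arm 2.735 m, τ = 145 × 2.735 = 396.6 N·m counterclockwise.
Sack of grain: 11.3 × 9.8 = 110.7 N down at 1.43 m → arm 1.43 m, τ = 110.7 × 1.43 = 158.3 N·m counterclockwise.
Crate: 15.7 × 9.8 = 153.9 N down at 2.11 m → arm 2.11 m, τ = 153.9 × 2.11 = 324.7 N·m counterclockwise.
Hanging mass: 45.8 × 9.8 = 448.8 N down at 2.94 m → arm 2.94 m, τ = 448.8 × 2.94 = 1319 N·m counterclockwise.
Bucket of sand: 7.83 × 9.8 = 76.73 N down at 0.7 m → arm 0.7 m, τ = 76.73 × 0.7 = 53.71 N·m counterclockwise.
Net moment of the loads = 2252 N·m counterclockwise.
The upward force F acts at the left end, arm 5.47 m, giving F × 5.47 clockwise.
For rotational equilibrium, F × 5.47 = 2252, so F = 2252 / 5.47 = 412 N.

F ≈ 412 N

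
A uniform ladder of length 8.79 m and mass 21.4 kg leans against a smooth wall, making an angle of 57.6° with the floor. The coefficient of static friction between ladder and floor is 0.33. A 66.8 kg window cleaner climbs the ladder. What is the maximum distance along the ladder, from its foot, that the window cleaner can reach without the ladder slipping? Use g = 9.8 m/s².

Take moments about the foot of the ladder.
Ladder weight 21.4×9.8 = 209.7 N acts at 4.395 m along the ladder; its horizontal arm is 4.395·cos57.6° = 2.355 m → τ = 493.8 N·m clockwise.
Window cleaner weight 66.8×9.8 = 654.6 N at distance d → arm d·cos57.6° → τ = 654.6·d·0.5358 clockwise.
Wall normal N at the top has arm L sinθ = 7.422 m counterclockwise, so Στ = 0 gives N·7.422 = 493.8 + 350.7·d.
ΣFy = 0 ⇒ N_floor = 864.3 N, so the maximum friction is μ_s·N_floor = 0.33×864.3 = 285.2 N. ΣFx = 0 ⇒ N_wall = f, so at the slipping point N = 285.2 N.
Substituting: 285.2×7.422 = 493.8 + 350.7·d ⇒ d = (2117 − 493.8) / 350.7 = 4.63 m.

d ≈ 4.63 m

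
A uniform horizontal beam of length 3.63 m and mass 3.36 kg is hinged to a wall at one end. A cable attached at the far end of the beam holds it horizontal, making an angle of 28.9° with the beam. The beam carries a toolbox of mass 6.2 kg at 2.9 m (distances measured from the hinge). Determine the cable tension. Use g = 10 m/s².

T ≈ 137 N

About the hinge:
Beam weight: 3.36 × 10 = 33.6 N down at 1.815 m → arm 1.815 m, τ = 33.6 × 1.815 = 60.98 N·m clockwise.
Toolbox: 6.2 × 10 = 62 N down at 2.9 m → arm 2.9 m, τ = 62 × 2.9 = 179.8 N·m clockwise.
Total clockwise load moment = 240.8 N·m.
The cable tension T acts at 3.63 m; only its component perpendicular to the beam, T sinθ, produces torque. sin 28.9° = 0.4833.
For rotational equilibrium, T × 3.63 × 0.4833 = 240.8, so T = 240.8 / 1.754 = 137 N.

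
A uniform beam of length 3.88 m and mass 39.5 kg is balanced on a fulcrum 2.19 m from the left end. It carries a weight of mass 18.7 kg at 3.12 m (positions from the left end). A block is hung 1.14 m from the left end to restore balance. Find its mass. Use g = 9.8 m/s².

m ≈ 7.16 kg

Choose the fulcrum (at 2.19 m from the left end) as the axis so the support reaction has zero arm there.
Beam weight: 39.5 × 9.8 = 387.1 N down at 1.94 m → arm 0.25 m, τ = 387.1 × 0.25 = 96.78 N·m counterclockwise.
Weight: 18.7 × 9.8 = 183.3 N down at 3.12 m → arm 0.93 m, τ = 183.3 × 0.93 = 170.5 N·m clockwise.
Net moment of known loads = 73.72 N·m clockwise.
An unknown mass m at 1.14 m has arm 1.05 m; its moment is m·g·1.05 counterclockwise.
Στ = 0 ⇒ m × 9.8 × 1.05 = 73.72 ⇒ m = 73.72 / (9.8 × 1.05) = 7.16 kg.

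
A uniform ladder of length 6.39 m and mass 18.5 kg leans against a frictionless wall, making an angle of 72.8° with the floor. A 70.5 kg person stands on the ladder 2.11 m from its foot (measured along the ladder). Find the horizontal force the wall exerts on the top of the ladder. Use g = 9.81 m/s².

Choose the foot of the ladder as the axis so the floor normal and friction both act there and drop out.
Ladder weight 18.5×9.81 = 181.5 N acts at 3.195 m along the ladder; its horizontal arm is 3.195·cos72.8° = 0.9448 m → τ = 171.5 N·m clockwise.
Person: 70.5×9.81 = 691.6 N at 2.11 m → arm 0.6239 m → τ = 431.5 N·m clockwise.
Wall normal N acts horizontally at the top; its moment arm is the height L sinθ = 6.39·sin72.8° = 6.104 m, counterclockwise.
Balancing moments: N × 6.104 = 603, giving N = 98.8 N.

N_wall ≈ 98.8 N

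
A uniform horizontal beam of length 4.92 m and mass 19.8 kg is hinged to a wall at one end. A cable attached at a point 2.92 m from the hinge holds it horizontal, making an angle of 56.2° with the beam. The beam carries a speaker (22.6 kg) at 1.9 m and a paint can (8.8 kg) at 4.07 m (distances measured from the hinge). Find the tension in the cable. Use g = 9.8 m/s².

T ≈ 515 N

Take moments about the hinge.
Beam weight: 19.8 × 9.8 = 194 N down at 2.46 m → arm 2.46 m, τ = 194 × 2.46 = 477.2 N·m clockwise.
Speaker: 22.6 × 9.8 = 221.5 N down at 1.9 m → arm 1.9 m, τ = 221.5 × 1.9 = 420.8 N·m clockwise.
Paint can: 8.8 × 9.8 = 86.24 N down at 4.07 m → arm 4.07 m, τ = 86.24 × 4.07 = 351 N·m clockwise.
Total clockwise load moment = 1249 N·m.
The cable tension T acts at 2.92 m; only its component perpendicular to the beam, T sinθ, produces torque. sin 56.2° = 0.831.
Στ = 0 ⇒ T × 2.92 × 0.831 = 1249 ⇒ T = 1249 / 2.427 = 515 N.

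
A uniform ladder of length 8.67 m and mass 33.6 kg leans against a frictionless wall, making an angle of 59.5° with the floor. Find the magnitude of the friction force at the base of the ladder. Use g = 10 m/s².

Taking torques about the foot of the ladder:
Ladder weight 33.6×10 = 336 N acts at 4.335 m along the ladder; its horizontal arm is 4.335·cos59.5° = 2.2 m → τ = 739.2 N·m clockwise.
Wall normal N acts horizontally at the top; its moment arm is the height L sinθ = 8.67·sin59.5° = 7.47 m, counterclockwise.
Στ = 0 ⇒ N × 7.47 = 739.2 ⇒ N = 99 N.
ΣFx = 0: friction at the foot balances the wall's push, so f = N_wall = 99 N.

f ≈ 99 N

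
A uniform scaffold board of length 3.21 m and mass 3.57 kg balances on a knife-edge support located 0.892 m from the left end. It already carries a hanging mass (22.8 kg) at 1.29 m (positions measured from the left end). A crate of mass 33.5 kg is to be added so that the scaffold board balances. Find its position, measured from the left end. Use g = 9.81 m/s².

x ≈ 0.545 m from the left end

About the knife-edge support (at 0.892 m from the left end):
Beam weight: 3.57 × 9.81 = 35.02 N down at 1.605 m → arm 0.713 m, τ = 35.02 × 0.713 = 24.97 N·m clockwise.
Hanging mass: 22.8 × 9.81 = 223.7 N down at 1.29 m → arm 0.398 m, τ = 223.7 × 0.398 = 89.03 N·m clockwise.
Net moment of existing loads = 114 N·m clockwise.
The crate weighs 33.5 × 9.81 = 328.6 N and must supply an equal counterclockwise moment, so its lever arm about the knife-edge support is 114 / 328.6 = 0.347 m.
That puts it at 0.892 − 0.347 = 0.545 m from the left end.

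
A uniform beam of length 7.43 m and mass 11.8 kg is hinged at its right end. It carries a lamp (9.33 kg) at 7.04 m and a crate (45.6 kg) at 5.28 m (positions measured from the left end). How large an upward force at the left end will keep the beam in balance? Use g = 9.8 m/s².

Choose the right end as the axis so the unknown pivot reaction has zero arm there.
Beam weight: 11.8 × 9.8 = 115.6 N down at 3.715 m → arm 3.715 m, τ = 115.6 × 3.715 = 429.5 N·m counterclockwise.
Lamp: 9.33 × 9.8 = 91.43 N down at 7.04 m → arm 0.39 m, τ = 91.43 × 0.39 = 35.66 N·m counterclockwise.
Crate: 45.6 × 9.8 = 446.9 N down at 5.28 m → arm 2.15 m, τ = 446.9 × 2.15 = 960.8 N·m counterclockwise.
Net moment of the loads = 1426 N·m counterclockwise.
The upward force F acts at the left end, arm 7.43 m, giving F × 7.43 clockwise.
Στ = 0 ⇒ F × 7.43 = 1426 ⇒ F = 1426 / 7.43 = 192 N.

F ≈ 192 N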